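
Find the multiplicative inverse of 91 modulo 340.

340 = 3*91 + 67
91 = 1*67 + 24
67 = 2*24 + 19
24 = 1*19 + 5
19 = 3*5 + 4
5 = 1*4 + 1
4 = 4*1 + 0
gcd(91, 340) = 1, so the inverse exists.
Back-substitute for 1:
1 = 1*5 − 1*4
  = −1*19 + 4*5
  = 4*24 − 5*19
  = −5*67 + 14*24
  = 14*91 − 19*67
  = −19*340 + 71*91
So 91⁻¹ ≡ 71 (mod 340).

71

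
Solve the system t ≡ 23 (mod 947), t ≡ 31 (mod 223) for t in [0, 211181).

947⁻¹ mod 223: 947·73 ≡ 1 (mod 223), so 947⁻¹ ≡ 73.
t = 23 + 947·((31 − 23)·73 mod 223) = 23 + 947·138 = 130709.
Check: 130709 mod 947 = 23, 130709 mod 223 = 31. ✓

130709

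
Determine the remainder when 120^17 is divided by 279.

17 in binary is 10001, i.e. 17 = 16 + 1.
120^1 ≡ 120 (mod 279)
120^2 ≡ 120^2 = 14400 ≡ 171 (mod 279)
120^4 ≡ 171^2 = 29241 ≡ 225 (mod 279)
120^8 ≡ 225^2 = 50625 ≡ 126 (mod 279)
120^16 ≡ 126^2 = 15876 ≡ 252 (mod 279)
120^17 = 120^16 · 120^1 ≡ 252 · 120 (mod 279).
252 · 120 = 30240 ≡ 108 (mod 279).

108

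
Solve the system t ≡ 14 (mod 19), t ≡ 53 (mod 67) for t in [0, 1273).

1192

19⁻¹ mod 67: 19·60 ≡ 1 (mod 67), so 19⁻¹ ≡ 60.
t = 14 + 19·((53 − 14)·60 mod 67) = 14 + 19·62 = 1192.
Check: 1192 mod 19 = 14, 1192 mod 67 = 53. ✓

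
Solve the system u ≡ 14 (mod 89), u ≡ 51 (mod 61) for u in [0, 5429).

89⁻¹ mod 61: 89×24 ≡ 1 (mod 61), so 89⁻¹ ≡ 24.
u = 14 + 89×((51 − 14)×24 mod 61) = 14 + 89×34 = 3040.
Check: 3040 mod 89 = 14, 3040 mod 61 = 51. ✓

3040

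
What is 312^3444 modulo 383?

Compute successive squares:
312^1 ≡ 312 (mod 383)
312^2 ≡ 312^2 = 97344 ≡ 62 (mod 383)
312^4 ≡ 62^2 = 3844 ≡ 14 (mod 383)
312^8 ≡ 14^2 = 196 (mod 383)
312^16 ≡ 196^2 = 38416 ≡ 116 (mod 383)
312^32 ≡ 116^2 = 13456 ≡ 51 (mod 383)
312^64 ≡ 51^2 = 2601 ≡ 303 (mod 383)
312^128 ≡ 303^2 = 91809 ≡ 272 (mod 383)
312^256 ≡ 272^2 = 73984 ≡ 65 (mod 383)
312^512 ≡ 65^2 = 4225 ≡ 12 (mod 383)
312^1024 ≡ 12^2 = 144 (mod 383)
312^2048 ≡ 144^2 = 20736 ≡ 54 (mod 383)
312^3444 = 312^2048 · 312^1024 · 312^256 · 312^64 · 312^32 · 312^16 · 312^4 ≡ 54 · 144 · 65 · 303 · 51 · 116 · 14 (mod 383).
Accumulate the product:
54 · 144 = 7776 ≡ 116
116 · 65 = 7540 ≡ 263
263 · 303 = 79689 ≡ 25
25 · 51 = 1275 ≡ 126
126 · 116 = 14616 ≡ 62
62 · 14 = 868 ≡ 102

102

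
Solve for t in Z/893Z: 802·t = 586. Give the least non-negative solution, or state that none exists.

23

gcd(802, 893) = 1, so a unique solution mod 893 exists.
802⁻¹ ≡ 157 (mod 893).
t ≡ 157·586 ≡ 23 (mod 893).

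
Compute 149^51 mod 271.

51 in binary is 110011, i.e. 51 = 32 + 16 + 2 + 1.
149^1 ≡ 149 (mod 271)
149^2 ≡ 149^2 = 22201 ≡ 250 (mod 271)
149^4 ≡ 250^2 = 62500 ≡ 170 (mod 271)
149^8 ≡ 170^2 = 28900 ≡ 174 (mod 271)
149^16 ≡ 174^2 = 30276 ≡ 195 (mod 271)
149^32 ≡ 195^2 = 38025 ≡ 85 (mod 271)
149^51 = 149^32 · 149^16 · 149^2 · 149^1 ≡ 85 · 195 · 250 · 149 (mod 271).
Accumulate the product:
85 · 195 = 16575 ≡ 44
44 · 250 = 11000 ≡ 160
160 · 149 = 23840 ≡ 263

263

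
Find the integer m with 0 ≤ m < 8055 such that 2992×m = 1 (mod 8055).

1618

8055 = 2×2992 + 2071
2992 = 1×2071 + 921
2071 = 2×921 + 229
921 = 4×229 + 5
229 = 45×5 + 4
5 = 1×4 + 1
4 = 4×1 + 0
gcd(2992, 8055) = 1, so the inverse exists.
Back-substitute for 1:
1 = 1×5 − 1×4
  = −1×229 + 46×5
  = 46×921 − 185×229
  = −185×2071 + 416×921
  = 416×2992 − 601×2071
  = −601×8055 + 1618×2992
So 2992⁻¹ ≡ 1618 (mod 8055).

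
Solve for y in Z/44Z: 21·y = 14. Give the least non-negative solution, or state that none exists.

30

gcd(21, 44) = 1, so a unique solution mod 44 exists.
21⁻¹ ≡ 21 (mod 44).
y ≡ 21·14 ≡ 30 (mod 44).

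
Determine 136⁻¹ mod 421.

356

421 = 3*136 + 13
136 = 10*13 + 6
13 = 2*6 + 1
6 = 6*1 + 0
gcd(136, 421) = 1, so the inverse exists.
Back-substitute for 1:
1 = 1*13 − 2*6
  = −2*136 + 21*13
  = 21*421 − 65*136
So 136⁻¹ ≡ −65 ≡ 356 (mod 421).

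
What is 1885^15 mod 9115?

45

Compute successive squares:
15 in binary is 1111, i.e. 15 = 8 + 4 + 2 + 1.
1885^1 ≡ 1885 (mod 9115)
1885^2 ≡ 1885^2 = 3553225 ≡ 7490 (mod 9115)
1885^4 ≡ 7490^2 = 56100100 ≡ 6390 (mod 9115)
1885^8 ≡ 6390^2 = 40832100 ≡ 6015 (mod 9115)
1885^15 = 1885^8 * 1885^4 * 1885^2 * 1885^1 ≡ 6015 * 6390 * 7490 * 1885 (mod 9115).
Accumulate the product:
6015 * 6390 = 38435850 ≡ 7010
7010 * 7490 = 52504900 ≡ 2500
2500 * 1885 = 4712500 ≡ 45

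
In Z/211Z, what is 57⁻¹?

174

211 = 3·57 + 40
57 = 1·40 + 17
40 = 2·17 + 6
17 = 2·6 + 5
6 = 1·5 + 1
5 = 5·1 + 0
gcd(57, 211) = 1, so the inverse exists.
Back-substitute for 1:
1 = 1·6 − 1·5
  = −1·17 + 3·6
  = 3·40 − 7·17
  = −7·57 + 10·40
  = 10·211 − 37·57
So 57⁻¹ ≡ −37 ≡ 174 (mod 211).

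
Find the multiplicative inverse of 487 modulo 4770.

By the extended Euclidean algorithm:
4770 = 9×487 + 387
487 = 1×387 + 100
387 = 3×100 + 87
100 = 1×87 + 13
87 = 6×13 + 9
13 = 1×9 + 4
9 = 2×4 + 1
4 = 4×1 + 0
gcd(487, 4770) = 1, so the inverse exists.
Back-substitute for 1:
1 = 1×9 − 2×4
  = −2×13 + 3×9
  = 3×87 − 20×13
  = −20×100 + 23×87
  = 23×387 − 89×100
  = −89×487 + 112×387
  = 112×4770 − 1097×487
So 487⁻¹ ≡ −1097 ≡ 3673 (mod 4770).

3673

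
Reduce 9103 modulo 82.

9103 = 111·82 + 1, so 9103 ≡ 1 (mod 82).

1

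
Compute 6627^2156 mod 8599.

2573

Using repeated squaring:
2156 in binary is 100001101100, i.e. 2156 = 2048 + 64 + 32 + 8 + 4.
6627^1 ≡ 6627 (mod 8599)
6627^2 ≡ 6627^2 = 43917129 ≡ 2036 (mod 8599)
6627^4 ≡ 2036^2 = 4145296 ≡ 578 (mod 8599)
6627^8 ≡ 578^2 = 334084 ≡ 7322 (mod 8599)
6627^16 ≡ 7322^2 = 53611684 ≡ 5518 (mod 8599)
6627^32 ≡ 5518^2 = 30448324 ≡ 7864 (mod 8599)
6627^64 ≡ 7864^2 = 61842496 ≡ 7087 (mod 8599)
6627^128 ≡ 7087^2 = 50225569 ≡ 7409 (mod 8599)
6627^256 ≡ 7409^2 = 54893281 ≡ 5864 (mod 8599)
6627^512 ≡ 5864^2 = 34386496 ≡ 7694 (mod 8599)
6627^1024 ≡ 7694^2 = 59197636 ≡ 2120 (mod 8599)
6627^2048 ≡ 2120^2 = 4494400 ≡ 5722 (mod 8599)
6627^2156 = 6627^2048 × 6627^64 × 6627^32 × 6627^8 × 6627^4 ≡ 5722 × 7087 × 7864 × 7322 × 578 (mod 8599).
Accumulate the product:
5722 × 7087 = 40551814 ≡ 7529
7529 × 7864 = 59208056 ≡ 3941
3941 × 7322 = 28856002 ≡ 6357
6357 × 578 = 3674346 ≡ 2573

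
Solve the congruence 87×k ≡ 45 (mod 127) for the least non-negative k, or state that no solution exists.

110

gcd(87, 127) = 1, so a unique solution mod 127 exists.
87⁻¹ ≡ 73 (mod 127).
k ≡ 73×45 ≡ 110 (mod 127).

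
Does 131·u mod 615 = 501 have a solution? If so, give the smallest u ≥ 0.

gcd(131, 615) = 1, so a unique solution mod 615 exists.
131⁻¹ ≡ 446 (mod 615).
u ≡ 446·501 ≡ 201 (mod 615).

201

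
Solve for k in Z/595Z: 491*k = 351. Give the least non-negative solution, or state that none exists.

gcd(491, 595) = 1, so a unique solution mod 595 exists.
491⁻¹ ≡ 246 (mod 595).
k ≡ 246*351 ≡ 71 (mod 595).

71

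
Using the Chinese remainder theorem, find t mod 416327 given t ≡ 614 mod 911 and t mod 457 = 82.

911⁻¹ mod 457: 911·152 ≡ 1 (mod 457), so 911⁻¹ ≡ 152.
t = 614 + 911·((82 − 614)·152 mod 457) = 614 + 911·25 = 23389.

23389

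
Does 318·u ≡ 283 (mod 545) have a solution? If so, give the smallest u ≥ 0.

gcd(318, 545) = 1, so a unique solution mod 545 exists.
318⁻¹ ≡ 12 (mod 545).
u ≡ 12·283 ≡ 126 (mod 545).

126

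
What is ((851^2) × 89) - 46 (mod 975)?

(851)^2 ≡ 751 (mod 975)
751 × 89 = 66839 ≡ 539 (mod 975)
539 - 46 = 493

493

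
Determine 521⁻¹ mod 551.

Apply the Euclidean algorithm and back-substitute:
551 = 1×521 + 30
521 = 17×30 + 11
30 = 2×11 + 8
11 = 1×8 + 3
8 = 2×3 + 2
3 = 1×2 + 1
2 = 2×1 + 0
gcd(521, 551) = 1, so the inverse exists.
Back-substitute for 1:
1 = 1×3 − 1×2
  = −1×8 + 3×3
  = 3×11 − 4×8
  = −4×30 + 11×11
  = 11×521 − 191×30
  = −191×551 + 202×521
So 521⁻¹ ≡ 202 (mod 551).

202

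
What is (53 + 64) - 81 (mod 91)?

53 + 64 = 117 ≡ 26 (mod 91)
26 - 81 = -55 ≡ 36 (mod 91)

36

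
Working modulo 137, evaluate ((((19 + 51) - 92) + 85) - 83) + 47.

19 + 51 = 70
70 - 92 = -22 ≡ 115 (mod 137)
115 + 85 = 200 ≡ 63 (mod 137)
63 - 83 = -20 ≡ 117 (mod 137)
117 + 47 = 164 ≡ 27 (mod 137)

27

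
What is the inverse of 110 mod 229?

229 = 2·110 + 9
110 = 12·9 + 2
9 = 4·2 + 1
2 = 2·1 + 0
gcd(110, 229) = 1, so the inverse exists.
Back-substitute for 1:
1 = 1·9 − 4·2
  = −4·110 + 49·9
  = 49·229 − 102·110
So 110⁻¹ ≡ −102 ≡ 127 (mod 229).

127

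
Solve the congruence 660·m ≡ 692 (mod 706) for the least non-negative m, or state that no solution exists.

gcd(660, 706) = 2, and 2 | 692, so solutions exist.
Divide through by 2: 330·m ≡ 346 (mod 353).
330⁻¹ ≡ 46 (mod 353).
m ≡ 46·346 ≡ 31 (mod 353).
The smallest non-negative solution is m = 31.

31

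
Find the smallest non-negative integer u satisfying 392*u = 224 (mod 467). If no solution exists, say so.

gcd(392, 467) = 1, so a unique solution mod 467 exists.
392⁻¹ ≡ 330 (mod 467).
u ≡ 330*224 ≡ 134 (mod 467).

134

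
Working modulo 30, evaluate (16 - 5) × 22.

2

16 - 5 = 11
11 × 22 = 242 ≡ 2 (mod 30)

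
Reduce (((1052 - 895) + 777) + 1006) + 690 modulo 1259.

112

1052 - 895 = 157
157 + 777 = 934
934 + 1006 = 1940 ≡ 681 (mod 1259)
681 + 690 = 1371 ≡ 112 (mod 1259)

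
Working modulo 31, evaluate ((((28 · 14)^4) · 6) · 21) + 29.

16

28 · 14 = 392 ≡ 20 (mod 31)
(20)^4 ≡ 9 (mod 31)
9 · 6 = 54 ≡ 23 (mod 31)
23 · 21 = 483 ≡ 18 (mod 31)
18 + 29 = 47 ≡ 16 (mod 31)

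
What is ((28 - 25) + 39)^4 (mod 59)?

28 - 25 = 3
3 + 39 = 42
(42)^4 ≡ 36 (mod 59)

36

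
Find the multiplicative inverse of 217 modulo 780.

133

780 = 3×217 + 129
217 = 1×129 + 88
129 = 1×88 + 41
88 = 2×41 + 6
41 = 6×6 + 5
6 = 1×5 + 1
5 = 5×1 + 0
gcd(217, 780) = 1, so the inverse exists.
Bézout: 1 = −37×780 + 133×217.
So 217⁻¹ ≡ 133 (mod 780).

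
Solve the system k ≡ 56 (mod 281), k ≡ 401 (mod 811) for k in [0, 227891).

2023

281⁻¹ mod 811: 281·583 ≡ 1 (mod 811), so 281⁻¹ ≡ 583.
k = 56 + 281·((401 − 56)·583 mod 811) = 56 + 281·7 = 2023.
Check: 2023 mod 281 = 56, 2023 mod 811 = 401. ✓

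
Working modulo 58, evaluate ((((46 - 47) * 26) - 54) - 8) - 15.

13

46 - 47 = -1 ≡ 57 (mod 58)
57 * 26 = 1482 ≡ 32 (mod 58)
32 - 54 = -22 ≡ 36 (mod 58)
36 - 8 = 28
28 - 15 = 13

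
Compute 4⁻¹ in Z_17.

13

17 = 4*4 + 1
4 = 4*1 + 0
gcd(4, 17) = 1, so the inverse exists.
Bézout: 1 = 1*17 − 4*4.
So 4⁻¹ ≡ −4 ≡ 13 (mod 17).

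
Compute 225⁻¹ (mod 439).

80

439 = 1×225 + 214
225 = 1×214 + 11
214 = 19×11 + 5
11 = 2×5 + 1
5 = 5×1 + 0
gcd(225, 439) = 1, so the inverse exists.
Bézout: 1 = −41×439 + 80×225.
So 225⁻¹ ≡ 80 (mod 439).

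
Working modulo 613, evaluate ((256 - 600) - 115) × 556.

417

256 - 600 = -344 ≡ 269 (mod 613)
269 - 115 = 154
154 × 556 = 85624 ≡ 417 (mod 613)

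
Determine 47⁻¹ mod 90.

23

Run the extended Euclidean algorithm:
90 = 1·47 + 43
47 = 1·43 + 4
43 = 10·4 + 3
4 = 1·3 + 1
3 = 3·1 + 0
gcd(47, 90) = 1, so the inverse exists.
Back-substitute for 1:
1 = 1·4 − 1·3
  = −1·43 + 11·4
  = 11·47 − 12·43
  = −12·90 + 23·47
So 47⁻¹ ≡ 23 (mod 90).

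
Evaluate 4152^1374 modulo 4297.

Using repeated squaring:
4152^1 ≡ 4152 (mod 4297)
4152^2 ≡ 4152^2 = 17239104 ≡ 3837 (mod 4297)
4152^4 ≡ 3837^2 = 14722569 ≡ 1047 (mod 4297)
4152^8 ≡ 1047^2 = 1096209 ≡ 474 (mod 4297)
4152^16 ≡ 474^2 = 224676 ≡ 1232 (mod 4297)
4152^32 ≡ 1232^2 = 1517824 ≡ 983 (mod 4297)
4152^64 ≡ 983^2 = 966289 ≡ 3761 (mod 4297)
4152^128 ≡ 3761^2 = 14145121 ≡ 3694 (mod 4297)
4152^256 ≡ 3694^2 = 13645636 ≡ 2661 (mod 4297)
4152^512 ≡ 2661^2 = 7080921 ≡ 3762 (mod 4297)
4152^1024 ≡ 3762^2 = 14152644 ≡ 2623 (mod 4297)
4152^1374 = 4152^1024 × 4152^256 × 4152^64 × 4152^16 × 4152^8 × 4152^4 × 4152^2 ≡ 2623 × 2661 × 3761 × 1232 × 474 × 1047 × 3837 (mod 4297).
Accumulate the product:
2623 × 2661 = 6979803 ≡ 1475
1475 × 3761 = 5547475 ≡ 48
48 × 1232 = 59136 ≡ 3275
3275 × 474 = 1552350 ≡ 1133
1133 × 1047 = 1186251 ≡ 279
279 × 3837 = 1070523 ≡ 570

570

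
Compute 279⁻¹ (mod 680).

By the extended Euclidean algorithm:
680 = 2*279 + 122
279 = 2*122 + 35
122 = 3*35 + 17
35 = 2*17 + 1
17 = 17*1 + 0
gcd(279, 680) = 1, so the inverse exists.
Bézout: 1 = −16*680 + 39*279.
So 279⁻¹ ≡ 39 (mod 680).

39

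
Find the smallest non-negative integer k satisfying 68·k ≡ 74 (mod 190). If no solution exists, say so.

43

gcd(68, 190) = 2, and 2 | 74, so solutions exist.
Divide through by 2: 34·k mod 95 = 37.
34⁻¹ ≡ 14 (mod 95).
k ≡ 14·37 ≡ 43 (mod 95).
The smallest non-negative solution is k = 43.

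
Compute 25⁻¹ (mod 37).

By the extended Euclidean algorithm:
37 = 1*25 + 12
25 = 2*12 + 1
12 = 12*1 + 0
gcd(25, 37) = 1, so the inverse exists.
Bézout: 1 = −2*37 + 3*25.
So 25⁻¹ ≡ 3 (mod 37).

3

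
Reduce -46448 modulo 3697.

1613

-46448 = -13×3697 + 1613, so -46448 ≡ 1613 (mod 3697).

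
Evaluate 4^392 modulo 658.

380

4^1 ≡ 4 (mod 658)
4^2 ≡ 4^2 = 16 (mod 658)
4^4 ≡ 16^2 = 256 (mod 658)
4^8 ≡ 256^2 = 65536 ≡ 394 (mod 658)
4^16 ≡ 394^2 = 155236 ≡ 606 (mod 658)
4^32 ≡ 606^2 = 367236 ≡ 72 (mod 658)
4^64 ≡ 72^2 = 5184 ≡ 578 (mod 658)
4^128 ≡ 578^2 = 334084 ≡ 478 (mod 658)
4^256 ≡ 478^2 = 228484 ≡ 158 (mod 658)
4^392 = 4^256 * 4^128 * 4^8 ≡ 158 * 478 * 394 (mod 658).
Accumulate the product:
158 * 478 = 75524 ≡ 512
512 * 394 = 201728 ≡ 380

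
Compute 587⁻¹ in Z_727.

431

Run the extended Euclidean algorithm:
727 = 1×587 + 140
587 = 4×140 + 27
140 = 5×27 + 5
27 = 5×5 + 2
5 = 2×2 + 1
2 = 2×1 + 0
gcd(587, 727) = 1, so the inverse exists.
Bézout: 1 = 239×727 − 296×587.
So 587⁻¹ ≡ −296 ≡ 431 (mod 727).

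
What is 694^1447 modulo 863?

859

1447 in binary is 10110100111, i.e. 1447 = 1024 + 256 + 128 + 32 + 4 + 2 + 1.
694^1 ≡ 694 (mod 863)
694^2 ≡ 694^2 = 481636 ≡ 82 (mod 863)
694^4 ≡ 82^2 = 6724 ≡ 683 (mod 863)
694^8 ≡ 683^2 = 466489 ≡ 469 (mod 863)
694^16 ≡ 469^2 = 219961 ≡ 759 (mod 863)
694^32 ≡ 759^2 = 576081 ≡ 460 (mod 863)
694^64 ≡ 460^2 = 211600 ≡ 165 (mod 863)
694^128 ≡ 165^2 = 27225 ≡ 472 (mod 863)
694^256 ≡ 472^2 = 222784 ≡ 130 (mod 863)
694^512 ≡ 130^2 = 16900 ≡ 503 (mod 863)
694^1024 ≡ 503^2 = 253009 ≡ 150 (mod 863)
694^1447 = 694^1024 * 694^256 * 694^128 * 694^32 * 694^4 * 694^2 * 694^1 ≡ 150 * 130 * 472 * 460 * 683 * 82 * 694 (mod 863).
Accumulate the product:
150 * 130 = 19500 ≡ 514
514 * 472 = 242608 ≡ 105
105 * 460 = 48300 ≡ 835
835 * 683 = 570305 ≡ 725
725 * 82 = 59450 ≡ 766
766 * 694 = 531604 ≡ 859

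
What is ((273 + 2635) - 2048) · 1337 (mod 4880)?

3020

273 + 2635 = 2908
2908 - 2048 = 860
860 · 1337 = 1149820 ≡ 3020 (mod 4880)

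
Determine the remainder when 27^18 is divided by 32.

Using repeated squaring:
27^1 ≡ 27 (mod 32)
27^2 ≡ 27^2 = 729 ≡ 25 (mod 32)
27^4 ≡ 25^2 = 625 ≡ 17 (mod 32)
27^8 ≡ 17^2 = 289 ≡ 1 (mod 32)
27^16 ≡ 1^2 = 1 (mod 32)
27^18 = 27^16 * 27^2 ≡ 1 * 25 (mod 32).
1 * 25 = 25 ≡ 25 (mod 32).

25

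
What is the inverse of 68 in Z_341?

336

341 = 5*68 + 1
68 = 68*1 + 0
gcd(68, 341) = 1, so the inverse exists.
Back-substitute for 1:
1 = 1*341 − 5*68
So 68⁻¹ ≡ −5 ≡ 336 (mod 341).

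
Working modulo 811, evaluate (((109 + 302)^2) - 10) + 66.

109 + 302 = 411
(411)^2 ≡ 233 (mod 811)
233 - 10 = 223
223 + 66 = 289

289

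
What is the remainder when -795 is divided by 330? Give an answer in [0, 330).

-795 = -3*330 + 195, so -795 ≡ 195 (mod 330).

195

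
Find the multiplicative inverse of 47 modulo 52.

31

Apply the Euclidean algorithm and back-substitute:
52 = 1·47 + 5
47 = 9·5 + 2
5 = 2·2 + 1
2 = 2·1 + 0
gcd(47, 52) = 1, so the inverse exists.
Bézout: 1 = 19·52 − 21·47.
So 47⁻¹ ≡ −21 ≡ 31 (mod 52).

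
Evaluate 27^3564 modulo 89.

88

3564 in binary is 110111101100, i.e. 3564 = 2048 + 1024 + 256 + 128 + 64 + 32 + 8 + 4.
27^1 ≡ 27 (mod 89)
27^2 ≡ 27^2 = 729 ≡ 17 (mod 89)
27^4 ≡ 17^2 = 289 ≡ 22 (mod 89)
27^8 ≡ 22^2 = 484 ≡ 39 (mod 89)
27^16 ≡ 39^2 = 1521 ≡ 8 (mod 89)
27^32 ≡ 8^2 = 64 (mod 89)
27^64 ≡ 64^2 = 4096 ≡ 2 (mod 89)
27^128 ≡ 2^2 = 4 (mod 89)
27^256 ≡ 4^2 = 16 (mod 89)
27^512 ≡ 16^2 = 256 ≡ 78 (mod 89)
27^1024 ≡ 78^2 = 6084 ≡ 32 (mod 89)
27^2048 ≡ 32^2 = 1024 ≡ 45 (mod 89)
27^3564 = 27^2048 · 27^1024 · 27^256 · 27^128 · 27^64 · 27^32 · 27^8 · 27^4 ≡ 45 · 32 · 16 · 4 · 2 · 64 · 39 · 22 (mod 89).
Accumulate the product:
45 · 32 = 1440 ≡ 16
16 · 16 = 256 ≡ 78
78 · 4 = 312 ≡ 45
45 · 2 = 90 ≡ 1
1 · 64 = 64
64 · 39 = 2496 ≡ 4
4 · 22 = 88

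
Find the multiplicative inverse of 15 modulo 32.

15

32 = 2×15 + 2
15 = 7×2 + 1
2 = 2×1 + 0
gcd(15, 32) = 1, so the inverse exists.
Back-substitute for 1:
1 = 1×15 − 7×2
  = −7×32 + 15×15
So 15⁻¹ ≡ 15 (mod 32).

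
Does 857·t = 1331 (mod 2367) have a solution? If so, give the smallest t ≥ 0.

913

gcd(857, 2367) = 1, so a unique solution mod 2367 exists.
857⁻¹ ≡ 2309 (mod 2367).
t ≡ 2309·1331 ≡ 913 (mod 2367).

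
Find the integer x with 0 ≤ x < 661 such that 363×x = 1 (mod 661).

539

By the extended Euclidean algorithm:
661 = 1×363 + 298
363 = 1×298 + 65
298 = 4×65 + 38
65 = 1×38 + 27
38 = 1×27 + 11
27 = 2×11 + 5
11 = 2×5 + 1
5 = 5×1 + 0
gcd(363, 661) = 1, so the inverse exists.
Back-substitute for 1:
1 = 1×11 − 2×5
  = −2×27 + 5×11
  = 5×38 − 7×27
  = −7×65 + 12×38
  = 12×298 − 55×65
  = −55×363 + 67×298
  = 67×661 − 122×363
So 363⁻¹ ≡ −122 ≡ 539 (mod 661).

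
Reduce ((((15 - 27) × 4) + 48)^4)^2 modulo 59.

0

15 - 27 = -12 ≡ 47 (mod 59)
47 × 4 = 188 ≡ 11 (mod 59)
11 + 48 = 59 ≡ 0 (mod 59)
(0)^4 ≡ 0 (mod 59)
(0)^2 ≡ 0 (mod 59)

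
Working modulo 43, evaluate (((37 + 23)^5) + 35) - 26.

37 + 23 = 60 ≡ 17 (mod 43)
(17)^5 ≡ 40 (mod 43)
40 + 35 = 75 ≡ 32 (mod 43)
32 - 26 = 6

6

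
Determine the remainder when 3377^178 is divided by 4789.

3377^1 ≡ 3377 (mod 4789)
3377^2 ≡ 3377^2 = 11404129 ≡ 1520 (mod 4789)
3377^4 ≡ 1520^2 = 2310400 ≡ 2102 (mod 4789)
3377^8 ≡ 2102^2 = 4418404 ≡ 2946 (mod 4789)
3377^16 ≡ 2946^2 = 8678916 ≡ 1248 (mod 4789)
3377^32 ≡ 1248^2 = 1557504 ≡ 1079 (mod 4789)
3377^64 ≡ 1079^2 = 1164241 ≡ 514 (mod 4789)
3377^128 ≡ 514^2 = 264196 ≡ 801 (mod 4789)
3377^178 = 3377^128 × 3377^32 × 3377^16 × 3377^2 ≡ 801 × 1079 × 1248 × 1520 (mod 4789).
Accumulate the product:
801 × 1079 = 864279 ≡ 2259
2259 × 1248 = 2819232 ≡ 3300
3300 × 1520 = 5016000 ≡ 1917

1917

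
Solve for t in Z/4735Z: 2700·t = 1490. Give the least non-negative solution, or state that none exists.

gcd(2700, 4735) = 5, and 5 | 1490, so solutions exist.
Divide through by 5: 540·t ≡ 298 mod 947.
540⁻¹ ≡ 591 (mod 947).
t ≡ 591·298 ≡ 923 (mod 947).
The smallest non-negative solution is t = 923.

923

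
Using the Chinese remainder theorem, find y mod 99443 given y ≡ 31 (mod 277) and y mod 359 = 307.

277⁻¹ mod 359: 277·197 ≡ 1 (mod 359), so 277⁻¹ ≡ 197.
y = 31 + 277·((307 − 31)·197 mod 359) = 31 + 277·163 = 45182.
Check: 45182 mod 277 = 31, 45182 mod 359 = 307. ✓

45182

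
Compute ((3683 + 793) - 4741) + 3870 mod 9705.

3683 + 793 = 4476
4476 - 4741 = -265 ≡ 9440 (mod 9705)
9440 + 3870 = 13310 ≡ 3605 (mod 9705)

3605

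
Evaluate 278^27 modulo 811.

191

27 in binary is 11011, i.e. 27 = 16 + 8 + 2 + 1.
278^1 ≡ 278 (mod 811)
278^2 ≡ 278^2 = 77284 ≡ 239 (mod 811)
278^4 ≡ 239^2 = 57121 ≡ 351 (mod 811)
278^8 ≡ 351^2 = 123201 ≡ 740 (mod 811)
278^16 ≡ 740^2 = 547600 ≡ 175 (mod 811)
278^27 = 278^16 × 278^8 × 278^2 × 278^1 ≡ 175 × 740 × 239 × 278 (mod 811).
Accumulate the product:
175 × 740 = 129500 ≡ 551
551 × 239 = 131689 ≡ 307
307 × 278 = 85346 ≡ 191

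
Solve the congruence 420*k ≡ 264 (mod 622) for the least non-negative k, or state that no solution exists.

205

gcd(420, 622) = 2, and 2 | 264, so solutions exist.
Divide through by 2: 210*k = 132 (mod 311).
210⁻¹ ≡ 117 (mod 311).
k ≡ 117*132 ≡ 205 (mod 311).
The smallest non-negative solution is k = 205.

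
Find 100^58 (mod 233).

Using repeated squaring:
100^1 ≡ 100 (mod 233)
100^2 ≡ 100^2 = 10000 ≡ 214 (mod 233)
100^4 ≡ 214^2 = 45796 ≡ 128 (mod 233)
100^8 ≡ 128^2 = 16384 ≡ 74 (mod 233)
100^16 ≡ 74^2 = 5476 ≡ 117 (mod 233)
100^32 ≡ 117^2 = 13689 ≡ 175 (mod 233)
100^58 = 100^32 · 100^16 · 100^8 · 100^2 ≡ 175 · 117 · 74 · 214 (mod 233).
Accumulate the product:
175 · 117 = 20475 ≡ 204
204 · 74 = 15096 ≡ 184
184 · 214 = 39376 ≡ 232

232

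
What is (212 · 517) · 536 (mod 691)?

212 · 517 = 109604 ≡ 426 (mod 691)
426 · 536 = 228336 ≡ 306 (mod 691)

306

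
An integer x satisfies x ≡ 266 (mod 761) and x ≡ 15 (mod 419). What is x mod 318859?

56580

761⁻¹ mod 419: 761*185 ≡ 1 (mod 419), so 761⁻¹ ≡ 185.
x = 266 + 761*((15 − 266)*185 mod 419) = 266 + 761*74 = 56580.
Check: 56580 mod 761 = 266, 56580 mod 419 = 15. ✓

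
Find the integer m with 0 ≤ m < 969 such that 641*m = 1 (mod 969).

Apply the Euclidean algorithm and back-substitute:
969 = 1×641 + 328
641 = 1×328 + 313
328 = 1×313 + 15
313 = 20×15 + 13
15 = 1×13 + 2
13 = 6×2 + 1
2 = 2×1 + 0
gcd(641, 969) = 1, so the inverse exists.
Bézout: 1 = −299×969 + 452×641.
So 641⁻¹ ≡ 452 (mod 969).

452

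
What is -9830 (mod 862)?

514

-9830 = -12×862 + 514, so -9830 ≡ 514 (mod 862).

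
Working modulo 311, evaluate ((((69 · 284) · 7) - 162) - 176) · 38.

83

69 · 284 = 19596 ≡ 3 (mod 311)
3 · 7 = 21
21 - 162 = -141 ≡ 170 (mod 311)
170 - 176 = -6 ≡ 305 (mod 311)
305 · 38 = 11590 ≡ 83 (mod 311)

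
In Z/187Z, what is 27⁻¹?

Run the extended Euclidean algorithm:
187 = 6×27 + 25
27 = 1×25 + 2
25 = 12×2 + 1
2 = 2×1 + 0
gcd(27, 187) = 1, so the inverse exists.
Back-substitute for 1:
1 = 1×25 − 12×2
  = −12×27 + 13×25
  = 13×187 − 90×27
So 27⁻¹ ≡ −90 ≡ 97 (mod 187).

97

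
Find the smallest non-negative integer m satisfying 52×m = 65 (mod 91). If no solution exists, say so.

gcd(52, 91) = 13, and 13 | 65, so solutions exist.
Divide through by 13: 4×m ≡ 5 mod 7.
4⁻¹ ≡ 2 (mod 7).
m ≡ 2×5 ≡ 3 (mod 7).
The smallest non-negative solution is m = 3.

3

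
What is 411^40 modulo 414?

40 in binary is 101000, i.e. 40 = 32 + 8.
411^1 ≡ 411 (mod 414)
411^2 ≡ 411^2 = 168921 ≡ 9 (mod 414)
411^4 ≡ 9^2 = 81 (mod 414)
411^8 ≡ 81^2 = 6561 ≡ 351 (mod 414)
411^16 ≡ 351^2 = 123201 ≡ 243 (mod 414)
411^32 ≡ 243^2 = 59049 ≡ 261 (mod 414)
411^40 = 411^32 · 411^8 ≡ 261 · 351 (mod 414).
261 · 351 = 91611 ≡ 117 (mod 414).

117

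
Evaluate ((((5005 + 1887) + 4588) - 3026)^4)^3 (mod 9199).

5005 + 1887 = 6892
6892 + 4588 = 11480 ≡ 2281 (mod 9199)
2281 - 3026 = -745 ≡ 8454 (mod 9199)
(8454)^4 ≡ 5459 (mod 9199)
(5459)^3 ≡ 3518 (mod 9199)

3518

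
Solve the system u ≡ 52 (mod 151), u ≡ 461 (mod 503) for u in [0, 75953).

151⁻¹ mod 503: 151×10 ≡ 1 (mod 503), so 151⁻¹ ≡ 10.
u = 52 + 151×((461 − 52)×10 mod 503) = 52 + 151×66 = 10018.
Check: 10018 mod 151 = 52, 10018 mod 503 = 461. ✓

10018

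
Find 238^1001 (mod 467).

399

Compute successive squares:
1001 in binary is 1111101001, i.e. 1001 = 512 + 256 + 128 + 64 + 32 + 8 + 1.
238^1 ≡ 238 (mod 467)
238^2 ≡ 238^2 = 56644 ≡ 137 (mod 467)
238^4 ≡ 137^2 = 18769 ≡ 89 (mod 467)
238^8 ≡ 89^2 = 7921 ≡ 449 (mod 467)
238^16 ≡ 449^2 = 201601 ≡ 324 (mod 467)
238^32 ≡ 324^2 = 104976 ≡ 368 (mod 467)
238^64 ≡ 368^2 = 135424 ≡ 461 (mod 467)
238^128 ≡ 461^2 = 212521 ≡ 36 (mod 467)
238^256 ≡ 36^2 = 1296 ≡ 362 (mod 467)
238^512 ≡ 362^2 = 131044 ≡ 284 (mod 467)
238^1001 = 238^512 * 238^256 * 238^128 * 238^64 * 238^32 * 238^8 * 238^1 ≡ 284 * 362 * 36 * 461 * 368 * 449 * 238 (mod 467).
Accumulate the product:
284 * 362 = 102808 ≡ 68
68 * 36 = 2448 ≡ 113
113 * 461 = 52093 ≡ 256
256 * 368 = 94208 ≡ 341
341 * 449 = 153109 ≡ 400
400 * 238 = 95200 ≡ 399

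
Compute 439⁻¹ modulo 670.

29

670 = 1×439 + 231
439 = 1×231 + 208
231 = 1×208 + 23
208 = 9×23 + 1
23 = 23×1 + 0
gcd(439, 670) = 1, so the inverse exists.
Back-substitute for 1:
1 = 1×208 − 9×23
  = −9×231 + 10×208
  = 10×439 − 19×231
  = −19×670 + 29×439
So 439⁻¹ ≡ 29 (mod 670).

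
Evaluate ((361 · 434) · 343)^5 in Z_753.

361 · 434 = 156674 ≡ 50 (mod 753)
50 · 343 = 17150 ≡ 584 (mod 753)
(584)^5 ≡ 422 (mod 753)

422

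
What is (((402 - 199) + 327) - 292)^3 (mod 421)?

402 - 199 = 203
203 + 327 = 530 ≡ 109 (mod 421)
109 - 292 = -183 ≡ 238 (mod 421)
(238)^3 ≡ 10 (mod 421)

10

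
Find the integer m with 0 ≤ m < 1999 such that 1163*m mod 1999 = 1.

1999 = 1×1163 + 836
1163 = 1×836 + 327
836 = 2×327 + 182
327 = 1×182 + 145
182 = 1×145 + 37
145 = 3×37 + 34
37 = 1×34 + 3
34 = 11×3 + 1
3 = 3×1 + 0
gcd(1163, 1999) = 1, so the inverse exists.
Back-substitute for 1:
1 = 1×34 − 11×3
  = −11×37 + 12×34
  = 12×145 − 47×37
  = −47×182 + 59×145
  = 59×327 − 106×182
  = −106×836 + 271×327
  = 271×1163 − 377×836
  = −377×1999 + 648×1163
So 1163⁻¹ ≡ 648 (mod 1999).

648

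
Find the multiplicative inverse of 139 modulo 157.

Apply the Euclidean algorithm and back-substitute:
157 = 1*139 + 18
139 = 7*18 + 13
18 = 1*13 + 5
13 = 2*5 + 3
5 = 1*3 + 2
3 = 1*2 + 1
2 = 2*1 + 0
gcd(139, 157) = 1, so the inverse exists.
Back-substitute for 1:
1 = 1*3 − 1*2
  = −1*5 + 2*3
  = 2*13 − 5*5
  = −5*18 + 7*13
  = 7*139 − 54*18
  = −54*157 + 61*139
So 139⁻¹ ≡ 61 (mod 157).

61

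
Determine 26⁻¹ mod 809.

529

809 = 31*26 + 3
26 = 8*3 + 2
3 = 1*2 + 1
2 = 2*1 + 0
gcd(26, 809) = 1, so the inverse exists.
Bézout: 1 = 9*809 − 280*26.
So 26⁻¹ ≡ −280 ≡ 529 (mod 809).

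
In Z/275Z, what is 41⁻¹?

161

Apply the Euclidean algorithm and back-substitute:
275 = 6×41 + 29
41 = 1×29 + 12
29 = 2×12 + 5
12 = 2×5 + 2
5 = 2×2 + 1
2 = 2×1 + 0
gcd(41, 275) = 1, so the inverse exists.
Back-substitute for 1:
1 = 1×5 − 2×2
  = −2×12 + 5×5
  = 5×29 − 12×12
  = −12×41 + 17×29
  = 17×275 − 114×41
So 41⁻¹ ≡ −114 ≡ 161 (mod 275).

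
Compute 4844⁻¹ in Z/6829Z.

Apply the Euclidean algorithm and back-substitute:
6829 = 1*4844 + 1985
4844 = 2*1985 + 874
1985 = 2*874 + 237
874 = 3*237 + 163
237 = 1*163 + 74
163 = 2*74 + 15
74 = 4*15 + 14
15 = 1*14 + 1
14 = 14*1 + 0
gcd(4844, 6829) = 1, so the inverse exists.
Back-substitute for 1:
1 = 1*15 − 1*14
  = −1*74 + 5*15
  = 5*163 − 11*74
  = −11*237 + 16*163
  = 16*874 − 59*237
  = −59*1985 + 134*874
  = 134*4844 − 327*1985
  = −327*6829 + 461*4844
So 4844⁻¹ ≡ 461 (mod 6829).

461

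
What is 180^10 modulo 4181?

Using repeated squaring:
10 in binary is 1010, i.e. 10 = 8 + 2.
180^1 ≡ 180 (mod 4181)
180^2 ≡ 180^2 = 32400 ≡ 3133 (mod 4181)
180^4 ≡ 3133^2 = 9815689 ≡ 2882 (mod 4181)
180^8 ≡ 2882^2 = 8305924 ≡ 2458 (mod 4181)
180^10 = 180^8 · 180^2 ≡ 2458 · 3133 (mod 4181).
2458 · 3133 = 7700914 ≡ 3693 (mod 4181).

3693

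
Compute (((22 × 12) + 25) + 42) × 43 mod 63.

58

22 × 12 = 264 ≡ 12 (mod 63)
12 + 25 = 37
37 + 42 = 79 ≡ 16 (mod 63)
16 × 43 = 688 ≡ 58 (mod 63)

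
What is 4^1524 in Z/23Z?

Compute successive squares:
1524 in binary is 10111110100, i.e. 1524 = 1024 + 256 + 128 + 64 + 32 + 16 + 4.
4^1 ≡ 4 (mod 23)
4^2 ≡ 4^2 = 16 (mod 23)
4^4 ≡ 16^2 = 256 ≡ 3 (mod 23)
4^8 ≡ 3^2 = 9 (mod 23)
4^16 ≡ 9^2 = 81 ≡ 12 (mod 23)
4^32 ≡ 12^2 = 144 ≡ 6 (mod 23)
4^64 ≡ 6^2 = 36 ≡ 13 (mod 23)
4^128 ≡ 13^2 = 169 ≡ 8 (mod 23)
4^256 ≡ 8^2 = 64 ≡ 18 (mod 23)
4^512 ≡ 18^2 = 324 ≡ 2 (mod 23)
4^1024 ≡ 2^2 = 4 (mod 23)
4^1524 = 4^1024 * 4^256 * 4^128 * 4^64 * 4^32 * 4^16 * 4^4 ≡ 4 * 18 * 8 * 13 * 6 * 12 * 3 (mod 23).
Accumulate the product:
4 * 18 = 72 ≡ 3
3 * 8 = 24 ≡ 1
1 * 13 = 13
13 * 6 = 78 ≡ 9
9 * 12 = 108 ≡ 16
16 * 3 = 48 ≡ 2

2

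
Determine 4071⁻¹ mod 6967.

1595

Apply the Euclidean algorithm and back-substitute:
6967 = 1·4071 + 2896
4071 = 1·2896 + 1175
2896 = 2·1175 + 546
1175 = 2·546 + 83
546 = 6·83 + 48
83 = 1·48 + 35
48 = 1·35 + 13
35 = 2·13 + 9
13 = 1·9 + 4
9 = 2·4 + 1
4 = 4·1 + 0
gcd(4071, 6967) = 1, so the inverse exists.
Back-substitute for 1:
1 = 1·9 − 2·4
  = −2·13 + 3·9
  = 3·35 − 8·13
  = −8·48 + 11·35
  = 11·83 − 19·48
  = −19·546 + 125·83
  = 125·1175 − 269·546
  = −269·2896 + 663·1175
  = 663·4071 − 932·2896
  = −932·6967 + 1595·4071
So 4071⁻¹ ≡ 1595 (mod 6967).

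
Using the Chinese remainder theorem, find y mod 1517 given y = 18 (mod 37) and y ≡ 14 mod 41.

55

37⁻¹ mod 41: 37×10 ≡ 1 (mod 41), so 37⁻¹ ≡ 10.
y = 18 + 37×((14 − 18)×10 mod 41) = 18 + 37×1 = 55.
Check: 55 mod 37 = 18, 55 mod 41 = 14. ✓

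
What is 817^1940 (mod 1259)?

Using repeated squaring:
1940 in binary is 11110010100, i.e. 1940 = 1024 + 512 + 256 + 128 + 16 + 4.
817^1 ≡ 817 (mod 1259)
817^2 ≡ 817^2 = 667489 ≡ 219 (mod 1259)
817^4 ≡ 219^2 = 47961 ≡ 119 (mod 1259)
817^8 ≡ 119^2 = 14161 ≡ 312 (mod 1259)
817^16 ≡ 312^2 = 97344 ≡ 401 (mod 1259)
817^32 ≡ 401^2 = 160801 ≡ 908 (mod 1259)
817^64 ≡ 908^2 = 824464 ≡ 1078 (mod 1259)
817^128 ≡ 1078^2 = 1162084 ≡ 27 (mod 1259)
817^256 ≡ 27^2 = 729 (mod 1259)
817^512 ≡ 729^2 = 531441 ≡ 143 (mod 1259)
817^1024 ≡ 143^2 = 20449 ≡ 305 (mod 1259)
817^1940 = 817^1024 * 817^512 * 817^256 * 817^128 * 817^16 * 817^4 ≡ 305 * 143 * 729 * 27 * 401 * 119 (mod 1259).
Accumulate the product:
305 * 143 = 43615 ≡ 809
809 * 729 = 589761 ≡ 549
549 * 27 = 14823 ≡ 974
974 * 401 = 390574 ≡ 284
284 * 119 = 33796 ≡ 1062

1062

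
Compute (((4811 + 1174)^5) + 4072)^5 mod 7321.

3671

4811 + 1174 = 5985
(5985)^5 ≡ 6585 (mod 7321)
6585 + 4072 = 10657 ≡ 3336 (mod 7321)
(3336)^5 ≡ 3671 (mod 7321)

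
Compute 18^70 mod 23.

70 in binary is 1000110, i.e. 70 = 64 + 4 + 2.
18^1 ≡ 18 (mod 23)
18^2 ≡ 18^2 = 324 ≡ 2 (mod 23)
18^4 ≡ 2^2 = 4 (mod 23)
18^8 ≡ 4^2 = 16 (mod 23)
18^16 ≡ 16^2 = 256 ≡ 3 (mod 23)
18^32 ≡ 3^2 = 9 (mod 23)
18^64 ≡ 9^2 = 81 ≡ 12 (mod 23)
18^70 = 18^64 * 18^4 * 18^2 ≡ 12 * 4 * 2 (mod 23).
Accumulate the product:
12 * 4 = 48 ≡ 2
2 * 2 = 4

4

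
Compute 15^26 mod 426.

Compute successive squares:
26 in binary is 11010, i.e. 26 = 16 + 8 + 2.
15^1 ≡ 15 (mod 426)
15^2 ≡ 15^2 = 225 (mod 426)
15^4 ≡ 225^2 = 50625 ≡ 357 (mod 426)
15^8 ≡ 357^2 = 127449 ≡ 75 (mod 426)
15^16 ≡ 75^2 = 5625 ≡ 87 (mod 426)
15^26 = 15^16 * 15^8 * 15^2 ≡ 87 * 75 * 225 (mod 426).
Accumulate the product:
87 * 75 = 6525 ≡ 135
135 * 225 = 30375 ≡ 129

129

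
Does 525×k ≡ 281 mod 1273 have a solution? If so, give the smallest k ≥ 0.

614

gcd(525, 1273) = 1, so a unique solution mod 1273 exists.
525⁻¹ ≡ 274 (mod 1273).
k ≡ 274×281 ≡ 614 (mod 1273).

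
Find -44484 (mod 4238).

-44484 = -11·4238 + 2134, so -44484 ≡ 2134 (mod 4238).

2134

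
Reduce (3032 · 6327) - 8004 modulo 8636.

3540

3032 · 6327 = 19183464 ≡ 2908 (mod 8636)
2908 - 8004 = -5096 ≡ 3540 (mod 8636)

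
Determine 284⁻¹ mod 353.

Run the extended Euclidean algorithm:
353 = 1·284 + 69
284 = 4·69 + 8
69 = 8·8 + 5
8 = 1·5 + 3
5 = 1·3 + 2
3 = 1·2 + 1
2 = 2·1 + 0
gcd(284, 353) = 1, so the inverse exists.
Back-substitute for 1:
1 = 1·3 − 1·2
  = −1·5 + 2·3
  = 2·8 − 3·5
  = −3·69 + 26·8
  = 26·284 − 107·69
  = −107·353 + 133·284
So 284⁻¹ ≡ 133 (mod 353).

133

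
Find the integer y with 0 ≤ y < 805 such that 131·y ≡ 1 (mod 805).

381

805 = 6*131 + 19
131 = 6*19 + 17
19 = 1*17 + 2
17 = 8*2 + 1
2 = 2*1 + 0
gcd(131, 805) = 1, so the inverse exists.
Bézout: 1 = −62*805 + 381*131.
So 131⁻¹ ≡ 381 (mod 805).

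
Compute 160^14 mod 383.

14 in binary is 1110, i.e. 14 = 8 + 4 + 2.
160^1 ≡ 160 (mod 383)
160^2 ≡ 160^2 = 25600 ≡ 322 (mod 383)
160^4 ≡ 322^2 = 103684 ≡ 274 (mod 383)
160^8 ≡ 274^2 = 75076 ≡ 8 (mod 383)
160^14 = 160^8 × 160^4 × 160^2 ≡ 8 × 274 × 322 (mod 383).
Accumulate the product:
8 × 274 = 2192 ≡ 277
277 × 322 = 89194 ≡ 338

338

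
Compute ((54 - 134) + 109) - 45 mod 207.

191

54 - 134 = -80 ≡ 127 (mod 207)
127 + 109 = 236 ≡ 29 (mod 207)
29 - 45 = -16 ≡ 191 (mod 207)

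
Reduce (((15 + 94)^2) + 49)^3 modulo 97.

96

15 + 94 = 109 ≡ 12 (mod 97)
(12)^2 ≡ 47 (mod 97)
47 + 49 = 96
(96)^3 ≡ 96 (mod 97)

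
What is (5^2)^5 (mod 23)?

(5)^2 ≡ 2 (mod 23)
(2)^5 ≡ 9 (mod 23)

9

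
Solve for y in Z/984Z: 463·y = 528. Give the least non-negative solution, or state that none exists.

gcd(463, 984) = 1, so a unique solution mod 984 exists.
463⁻¹ ≡ 967 (mod 984).
y ≡ 967·528 ≡ 864 (mod 984).

864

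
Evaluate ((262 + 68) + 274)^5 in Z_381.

262 + 68 = 330
330 + 274 = 604 ≡ 223 (mod 381)
(223)^5 ≡ 205 (mod 381)

205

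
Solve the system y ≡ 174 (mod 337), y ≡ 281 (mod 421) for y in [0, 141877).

38592

337⁻¹ mod 421: 337×5 ≡ 1 (mod 421), so 337⁻¹ ≡ 5.
y = 174 + 337×((281 − 174)×5 mod 421) = 174 + 337×114 = 38592.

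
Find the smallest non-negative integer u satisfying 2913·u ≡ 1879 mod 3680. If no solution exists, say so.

gcd(2913, 3680) = 1, so a unique solution mod 3680 exists.
2913⁻¹ ≡ 1377 (mod 3680).
u ≡ 1377·1879 ≡ 343 (mod 3680).

343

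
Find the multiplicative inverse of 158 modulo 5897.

4740

5897 = 37·158 + 51
158 = 3·51 + 5
51 = 10·5 + 1
5 = 5·1 + 0
gcd(158, 5897) = 1, so the inverse exists.
Bézout: 1 = 31·5897 − 1157·158.
So 158⁻¹ ≡ −1157 ≡ 4740 (mod 5897).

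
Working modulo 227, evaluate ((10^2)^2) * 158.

80

(10)^2 ≡ 100 (mod 227)
(100)^2 ≡ 12 (mod 227)
12 * 158 = 1896 ≡ 80 (mod 227)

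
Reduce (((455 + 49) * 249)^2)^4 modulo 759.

455 + 49 = 504
504 * 249 = 125496 ≡ 261 (mod 759)
(261)^2 ≡ 570 (mod 759)
(570)^4 ≡ 27 (mod 759)

27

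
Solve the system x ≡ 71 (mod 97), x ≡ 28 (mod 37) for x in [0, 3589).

97⁻¹ mod 37: 97·29 ≡ 1 (mod 37), so 97⁻¹ ≡ 29.
x = 71 + 97·((28 − 71)·29 mod 37) = 71 + 97·11 = 1138.

1138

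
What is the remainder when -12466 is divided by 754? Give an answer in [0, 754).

352

-12466 = -17×754 + 352, so -12466 ≡ 352 (mod 754).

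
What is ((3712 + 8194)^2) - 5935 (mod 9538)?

2683

3712 + 8194 = 11906 ≡ 2368 (mod 9538)
(2368)^2 ≡ 8618 (mod 9538)
8618 - 5935 = 2683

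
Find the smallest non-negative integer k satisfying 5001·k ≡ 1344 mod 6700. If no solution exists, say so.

gcd(5001, 6700) = 1, so a unique solution mod 6700 exists.
5001⁻¹ ≡ 3001 (mod 6700).
k ≡ 3001·1344 ≡ 6644 (mod 6700).

6644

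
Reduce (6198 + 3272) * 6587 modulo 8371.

6569

6198 + 3272 = 9470 ≡ 1099 (mod 8371)
1099 * 6587 = 7239113 ≡ 6569 (mod 8371)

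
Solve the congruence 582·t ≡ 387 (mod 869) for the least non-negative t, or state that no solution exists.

471

gcd(582, 869) = 1, so a unique solution mod 869 exists.
582⁻¹ ≡ 109 (mod 869).
t ≡ 109·387 ≡ 471 (mod 869).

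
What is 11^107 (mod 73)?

53

107 in binary is 1101011, i.e. 107 = 64 + 32 + 8 + 2 + 1.
11^1 ≡ 11 (mod 73)
11^2 ≡ 11^2 = 121 ≡ 48 (mod 73)
11^4 ≡ 48^2 = 2304 ≡ 41 (mod 73)
11^8 ≡ 41^2 = 1681 ≡ 2 (mod 73)
11^16 ≡ 2^2 = 4 (mod 73)
11^32 ≡ 4^2 = 16 (mod 73)
11^64 ≡ 16^2 = 256 ≡ 37 (mod 73)
11^107 = 11^64 · 11^32 · 11^8 · 11^2 · 11^1 ≡ 37 · 16 · 2 · 48 · 11 (mod 73).
Accumulate the product:
37 · 16 = 592 ≡ 8
8 · 2 = 16
16 · 48 = 768 ≡ 38
38 · 11 = 418 ≡ 53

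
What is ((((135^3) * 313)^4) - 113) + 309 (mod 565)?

(135)^3 ≡ 365 (mod 565)
365 * 313 = 114245 ≡ 115 (mod 565)
(115)^4 ≡ 355 (mod 565)
355 - 113 = 242
242 + 309 = 551

551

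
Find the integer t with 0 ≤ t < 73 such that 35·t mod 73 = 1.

48

Apply the Euclidean algorithm and back-substitute:
73 = 2×35 + 3
35 = 11×3 + 2
3 = 1×2 + 1
2 = 2×1 + 0
gcd(35, 73) = 1, so the inverse exists.
Back-substitute for 1:
1 = 1×3 − 1×2
  = −1×35 + 12×3
  = 12×73 − 25×35
So 35⁻¹ ≡ −25 ≡ 48 (mod 73).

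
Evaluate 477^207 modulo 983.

Using repeated squaring:
477^1 ≡ 477 (mod 983)
477^2 ≡ 477^2 = 227529 ≡ 456 (mod 983)
477^4 ≡ 456^2 = 207936 ≡ 523 (mod 983)
477^8 ≡ 523^2 = 273529 ≡ 255 (mod 983)
477^16 ≡ 255^2 = 65025 ≡ 147 (mod 983)
477^32 ≡ 147^2 = 21609 ≡ 966 (mod 983)
477^64 ≡ 966^2 = 933156 ≡ 289 (mod 983)
477^128 ≡ 289^2 = 83521 ≡ 949 (mod 983)
477^207 = 477^128 × 477^64 × 477^8 × 477^4 × 477^2 × 477^1 ≡ 949 × 289 × 255 × 523 × 456 × 477 (mod 983).
Accumulate the product:
949 × 289 = 274261 ≡ 4
4 × 255 = 1020 ≡ 37
37 × 523 = 19351 ≡ 674
674 × 456 = 307344 ≡ 648
648 × 477 = 309096 ≡ 434

434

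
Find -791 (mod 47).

-791 = -17*47 + 8, so -791 ≡ 8 (mod 47).

8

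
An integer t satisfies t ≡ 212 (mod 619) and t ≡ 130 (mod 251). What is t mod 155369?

619⁻¹ mod 251: 619*118 ≡ 1 (mod 251), so 619⁻¹ ≡ 118.
t = 212 + 619*((130 − 212)*118 mod 251) = 212 + 619*113 = 70159.
Check: 70159 mod 619 = 212, 70159 mod 251 = 130. ✓

70159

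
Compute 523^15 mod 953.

110

Using repeated squaring:
15 in binary is 1111, i.e. 15 = 8 + 4 + 2 + 1.
523^1 ≡ 523 (mod 953)
523^2 ≡ 523^2 = 273529 ≡ 18 (mod 953)
523^4 ≡ 18^2 = 324 (mod 953)
523^8 ≡ 324^2 = 104976 ≡ 146 (mod 953)
523^15 = 523^8 * 523^4 * 523^2 * 523^1 ≡ 146 * 324 * 18 * 523 (mod 953).
Accumulate the product:
146 * 324 = 47304 ≡ 607
607 * 18 = 10926 ≡ 443
443 * 523 = 231689 ≡ 110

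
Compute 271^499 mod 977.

423

499 in binary is 111110011, i.e. 499 = 256 + 128 + 64 + 32 + 16 + 2 + 1.
271^1 ≡ 271 (mod 977)
271^2 ≡ 271^2 = 73441 ≡ 166 (mod 977)
271^4 ≡ 166^2 = 27556 ≡ 200 (mod 977)
271^8 ≡ 200^2 = 40000 ≡ 920 (mod 977)
271^16 ≡ 920^2 = 846400 ≡ 318 (mod 977)
271^32 ≡ 318^2 = 101124 ≡ 493 (mod 977)
271^64 ≡ 493^2 = 243049 ≡ 753 (mod 977)
271^128 ≡ 753^2 = 567009 ≡ 349 (mod 977)
271^256 ≡ 349^2 = 121801 ≡ 653 (mod 977)
271^499 = 271^256 · 271^128 · 271^64 · 271^32 · 271^16 · 271^2 · 271^1 ≡ 653 · 349 · 753 · 493 · 318 · 166 · 271 (mod 977).
Accumulate the product:
653 · 349 = 227897 ≡ 256
256 · 753 = 192768 ≡ 299
299 · 493 = 147407 ≡ 857
857 · 318 = 272526 ≡ 920
920 · 166 = 152720 ≡ 308
308 · 271 = 83468 ≡ 423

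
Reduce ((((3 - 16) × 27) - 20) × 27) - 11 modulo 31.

3 - 16 = -13 ≡ 18 (mod 31)
18 × 27 = 486 ≡ 21 (mod 31)
21 - 20 = 1
1 × 27 = 27
27 - 11 = 16

16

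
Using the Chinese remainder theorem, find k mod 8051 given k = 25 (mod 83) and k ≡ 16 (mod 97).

5254

83⁻¹ mod 97: 83·90 ≡ 1 (mod 97), so 83⁻¹ ≡ 90.
k = 25 + 83·((16 − 25)·90 mod 97) = 25 + 83·63 = 5254.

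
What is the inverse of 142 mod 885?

268

885 = 6·142 + 33
142 = 4·33 + 10
33 = 3·10 + 3
10 = 3·3 + 1
3 = 3·1 + 0
gcd(142, 885) = 1, so the inverse exists.
Back-substitute for 1:
1 = 1·10 − 3·3
  = −3·33 + 10·10
  = 10·142 − 43·33
  = −43·885 + 268·142
So 142⁻¹ ≡ 268 (mod 885).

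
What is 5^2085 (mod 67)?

Using repeated squaring:
2085 in binary is 100000100101, i.e. 2085 = 2048 + 32 + 4 + 1.
5^1 ≡ 5 (mod 67)
5^2 ≡ 5^2 = 25 (mod 67)
5^4 ≡ 25^2 = 625 ≡ 22 (mod 67)
5^8 ≡ 22^2 = 484 ≡ 15 (mod 67)
5^16 ≡ 15^2 = 225 ≡ 24 (mod 67)
5^32 ≡ 24^2 = 576 ≡ 40 (mod 67)
5^64 ≡ 40^2 = 1600 ≡ 59 (mod 67)
5^128 ≡ 59^2 = 3481 ≡ 64 (mod 67)
5^256 ≡ 64^2 = 4096 ≡ 9 (mod 67)
5^512 ≡ 9^2 = 81 ≡ 14 (mod 67)
5^1024 ≡ 14^2 = 196 ≡ 62 (mod 67)
5^2048 ≡ 62^2 = 3844 ≡ 25 (mod 67)
5^2085 = 5^2048 * 5^32 * 5^4 * 5^1 ≡ 25 * 40 * 22 * 5 (mod 67).
Accumulate the product:
25 * 40 = 1000 ≡ 62
62 * 22 = 1364 ≡ 24
24 * 5 = 120 ≡ 53

53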